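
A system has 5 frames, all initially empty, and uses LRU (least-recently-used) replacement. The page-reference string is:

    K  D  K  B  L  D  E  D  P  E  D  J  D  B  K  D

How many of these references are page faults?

9

K: fault, frames {K}
D: fault, frames {K,D}
K: hit
B: fault, frames {D,K,B}
L: fault, frames {D,K,B,L}
D: hit
E: fault, frames {K,B,L,D,E}
D: hit
P: fault, evict K, frames {B,L,E,D,P}
E: hit
D: hit
J: fault, evict B, frames {L,P,E,D,J}
D: hit
B: fault, evict L, frames {P,E,J,D,B}
K: fault, evict P, frames {E,J,D,B,K}
D: hit
Page faults: 9.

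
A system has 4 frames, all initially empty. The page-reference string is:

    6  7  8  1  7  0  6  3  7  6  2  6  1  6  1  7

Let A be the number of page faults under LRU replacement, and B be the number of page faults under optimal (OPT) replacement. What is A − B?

Under LRU: F F F F . F F F . . F . F . . . → 9 faults.
Under OPT: F F F F . F . F . . F . . . . . → 7 faults.
A − B = 9 − 7 = 2.

2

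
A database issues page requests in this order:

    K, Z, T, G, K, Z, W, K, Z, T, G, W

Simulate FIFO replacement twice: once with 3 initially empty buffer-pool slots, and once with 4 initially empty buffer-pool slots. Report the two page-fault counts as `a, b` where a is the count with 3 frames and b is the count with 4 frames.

9, 10

3 frames: F F F F F F F . . F F . → 9 faults.
4 frames: F F F F . . F F F F F F → 10 faults.
10 > 9: adding a frame increased faults — Belady's anomaly.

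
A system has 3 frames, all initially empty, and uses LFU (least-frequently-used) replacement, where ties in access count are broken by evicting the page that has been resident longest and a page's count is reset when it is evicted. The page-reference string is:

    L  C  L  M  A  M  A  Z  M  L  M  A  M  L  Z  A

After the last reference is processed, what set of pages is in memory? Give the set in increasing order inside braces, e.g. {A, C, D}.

{A, M, Z}

L -> miss, frames {L}
C -> miss, frames {L,C}
L -> hit
M -> miss, frames {L,C,M}
A -> miss, evict C, frames {L,M,A}
M -> hit
A -> hit
Z -> miss, evict L, frames {M,A,Z}
M -> hit
L -> miss, evict Z, frames {M,A,L}
M -> hit
A -> hit
M -> hit
L -> hit
Z -> miss, evict L, frames {M,A,Z}
A -> hit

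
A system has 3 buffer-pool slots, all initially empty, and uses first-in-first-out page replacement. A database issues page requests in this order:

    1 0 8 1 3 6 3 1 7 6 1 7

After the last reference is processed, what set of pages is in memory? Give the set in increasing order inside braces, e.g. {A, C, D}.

{1, 6, 7}

1 -> miss, frames [1]
0 -> miss, frames [1, 0]
8 -> miss, frames [1, 0, 8]
1 -> hit
3 -> miss, evict 1, frames [0, 8, 3]
6 -> miss, evict 0, frames [8, 3, 6]
3 -> hit
1 -> miss, evict 8, frames [3, 6, 1]
7 -> miss, evict 3, frames [6, 1, 7]
6 -> hit
1 -> hit
7 -> hit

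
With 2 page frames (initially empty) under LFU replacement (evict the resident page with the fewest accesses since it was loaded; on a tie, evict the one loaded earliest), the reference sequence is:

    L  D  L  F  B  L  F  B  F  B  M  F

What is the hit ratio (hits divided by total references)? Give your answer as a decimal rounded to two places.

L → fault, frames [L]
D → fault, frames [L, D]
L → hit
F → fault, evict D, frames [L, F]
B → fault, evict F, frames [L, B]
L → hit
F → fault, evict B, frames [L, F]
B → fault, evict F, frames [L, B]
F → fault, evict B, frames [L, F]
B → fault, evict F, frames [L, B]
M → fault, evict B, frames [L, M]
F → fault, evict M, frames [L, F]
Hits: 2 of 12 references → 2/12 = 0.1667.

0.17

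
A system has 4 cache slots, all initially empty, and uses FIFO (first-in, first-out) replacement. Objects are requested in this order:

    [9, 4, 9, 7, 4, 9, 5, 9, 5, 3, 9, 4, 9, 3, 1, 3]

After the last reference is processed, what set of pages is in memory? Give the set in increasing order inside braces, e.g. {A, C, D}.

9 → fault, frames (9)
4 → fault, frames (9 4)
9 → hit
7 → fault, frames (9 4 7)
4 → hit
9 → hit
5 → fault, frames (9 4 7 5)
9 → hit
5 → hit
3 → fault, evict 9, frames (4 7 5 3)
9 → fault, evict 4, frames (7 5 3 9)
4 → fault, evict 7, frames (5 3 9 4)
9 → hit
3 → hit
1 → fault, evict 5, frames (3 9 4 1)
3 → hit

{1, 3, 4, 9}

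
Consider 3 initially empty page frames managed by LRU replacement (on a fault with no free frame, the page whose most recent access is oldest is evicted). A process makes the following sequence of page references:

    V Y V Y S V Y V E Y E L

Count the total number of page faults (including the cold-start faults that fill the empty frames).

5

V → fault, frames (V)
Y → fault, frames (V Y)
V → hit
Y → hit
S → fault, frames (V Y S)
V → hit
Y → hit
V → hit
E → fault, evict S, frames (Y V E)
Y → hit
E → hit
L → fault, evict V, frames (Y E L)
Page faults: 5.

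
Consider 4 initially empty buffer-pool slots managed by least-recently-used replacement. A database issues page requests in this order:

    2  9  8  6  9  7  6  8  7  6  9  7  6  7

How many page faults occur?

2: miss, frames [2]
9: miss, frames [2, 9]
8: miss, frames [2, 9, 8]
6: miss, frames [2, 9, 8, 6]
9: hit
7: miss, evict 2, frames [8, 6, 9, 7]
6: hit
8: hit
7: hit
6: hit
9: hit
7: hit
6: hit
7: hit
Page faults: 5.

5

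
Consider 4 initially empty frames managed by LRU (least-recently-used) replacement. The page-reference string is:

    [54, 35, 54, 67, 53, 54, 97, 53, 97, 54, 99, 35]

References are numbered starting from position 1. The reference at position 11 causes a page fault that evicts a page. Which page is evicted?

pos 1: 54 -> miss, frames {54}
pos 2: 35 -> miss, frames {54,35}
pos 3: 54 -> hit
pos 4: 67 -> miss, frames {35,54,67}
pos 5: 53 -> miss, frames {35,54,67,53}
pos 6: 54 -> hit
pos 7: 97 -> miss, evict 35, frames {67,53,54,97}
pos 8: 53 -> hit
pos 9: 97 -> hit
pos 10: 54 -> hit
pos 11: 99 -> miss, evict 67, frames {53,97,54,99}
At position 11, page 67 is evicted.

67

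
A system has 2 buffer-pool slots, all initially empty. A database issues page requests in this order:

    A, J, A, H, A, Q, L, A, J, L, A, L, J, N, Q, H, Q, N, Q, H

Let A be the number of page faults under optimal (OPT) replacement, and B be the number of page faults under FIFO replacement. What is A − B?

Under OPT: F F . F . F F . F . F . F F F F . F . F → 13 faults.
Under FIFO: F F . F F F F F F F F . F F F F . F F F → 17 faults.
A − B = 13 − 17 = -4.

-4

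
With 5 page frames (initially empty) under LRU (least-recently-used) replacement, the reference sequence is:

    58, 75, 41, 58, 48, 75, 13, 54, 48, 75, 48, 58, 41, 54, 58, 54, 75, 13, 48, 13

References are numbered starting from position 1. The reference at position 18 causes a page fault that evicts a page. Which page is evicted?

pos 1: 58: miss, frames {58}
pos 2: 75: miss, frames {58,75}
pos 3: 41: miss, frames {58,75,41}
pos 4: 58: hit
pos 5: 48: miss, frames {75,41,58,48}
pos 6: 75: hit
pos 7: 13: miss, frames {41,58,48,75,13}
pos 8: 54: miss, evict 41, frames {58,48,75,13,54}
pos 9: 48: hit
pos 10: 75: hit
pos 11: 48: hit
pos 12: 58: hit
pos 13: 41: miss, evict 13, frames {54,75,48,58,41}
pos 14: 54: hit
pos 15: 58: hit
pos 16: 54: hit
pos 17: 75: hit
pos 18: 13: miss, evict 48, frames {41,58,54,75,13}
At position 18, page 48 is evicted.

48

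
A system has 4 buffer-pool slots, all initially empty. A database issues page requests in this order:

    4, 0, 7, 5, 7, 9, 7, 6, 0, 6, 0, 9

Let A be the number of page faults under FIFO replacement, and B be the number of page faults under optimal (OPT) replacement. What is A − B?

1

Under FIFO: F F F F . F . F F . . . → 7 faults.
Under OPT: F F F F . F . F . . . . → 6 faults.
A − B = 7 − 6 = 1.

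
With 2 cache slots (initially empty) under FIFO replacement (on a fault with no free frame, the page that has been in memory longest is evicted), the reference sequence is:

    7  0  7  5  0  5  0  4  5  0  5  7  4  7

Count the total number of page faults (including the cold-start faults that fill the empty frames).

7: miss, frames {7}
0: miss, frames {7,0}
7: hit
5: miss, evict 7, frames {0,5}
0: hit
5: hit
0: hit
4: miss, evict 0, frames {5,4}
5: hit
0: miss, evict 5, frames {4,0}
5: miss, evict 4, frames {0,5}
7: miss, evict 0, frames {5,7}
4: miss, evict 5, frames {7,4}
7: hit
Page faults: 8.

8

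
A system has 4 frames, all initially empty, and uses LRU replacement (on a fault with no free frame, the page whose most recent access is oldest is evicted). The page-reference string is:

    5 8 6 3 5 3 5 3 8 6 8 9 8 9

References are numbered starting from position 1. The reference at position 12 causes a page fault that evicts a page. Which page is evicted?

5

pos 1: 5: fault, frames (5)
pos 2: 8: fault, frames (5 8)
pos 3: 6: fault, frames (5 8 6)
pos 4: 3: fault, frames (5 8 6 3)
pos 5: 5: hit
pos 6: 3: hit
pos 7: 5: hit
pos 8: 3: hit
pos 9: 8: hit
pos 10: 6: hit
pos 11: 8: hit
pos 12: 9: fault, evict 5, frames (3 6 8 9)
At position 12, page 5 is evicted.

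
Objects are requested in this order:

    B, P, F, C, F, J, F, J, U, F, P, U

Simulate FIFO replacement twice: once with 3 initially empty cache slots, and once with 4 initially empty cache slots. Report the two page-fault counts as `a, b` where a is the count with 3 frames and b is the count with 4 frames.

3 frames: F F F F . F . . F F F . → 8 faults.
4 frames: F F F F . F . . F . F . → 7 faults.
7 < 8: adding a frame reduced faults, as is typical.

8, 7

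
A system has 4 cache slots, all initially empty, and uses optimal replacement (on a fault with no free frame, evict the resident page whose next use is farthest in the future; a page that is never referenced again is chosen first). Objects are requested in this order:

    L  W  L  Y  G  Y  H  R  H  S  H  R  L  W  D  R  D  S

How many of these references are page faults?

L → miss, frames {L}
W → miss, frames {L,W}
L → hit
Y → miss, frames {L,W,Y}
G → miss, frames {L,W,Y,G}
Y → hit
H → miss, evict G, frames {L,W,Y,H}
R → miss, evict Y, frames {L,W,H,R}
H → hit
S → miss, evict W, frames {L,H,R,S}
H → hit
R → hit
L → hit
W → miss, evict H, frames {L,R,S,W}
D → miss, evict W, frames {L,R,S,D}
R → hit
D → hit
S → hit
Page faults: 9.

9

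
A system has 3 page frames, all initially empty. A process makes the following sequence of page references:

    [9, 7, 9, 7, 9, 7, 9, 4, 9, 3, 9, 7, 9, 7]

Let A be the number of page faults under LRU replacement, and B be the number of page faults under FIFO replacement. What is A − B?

-1

Under LRU: F F . . . . . F . F . F . . → 5 faults.
Under FIFO: F F . . . . . F . F F F . . → 6 faults.
A − B = 5 − 6 = -1.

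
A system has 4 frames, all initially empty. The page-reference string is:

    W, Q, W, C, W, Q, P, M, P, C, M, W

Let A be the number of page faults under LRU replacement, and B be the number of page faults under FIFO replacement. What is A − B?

Under LRU: F F . F . . F F . F . F → 7 faults.
Under FIFO: F F . F . . F F . . . F → 6 faults.
A − B = 7 − 6 = 1.

1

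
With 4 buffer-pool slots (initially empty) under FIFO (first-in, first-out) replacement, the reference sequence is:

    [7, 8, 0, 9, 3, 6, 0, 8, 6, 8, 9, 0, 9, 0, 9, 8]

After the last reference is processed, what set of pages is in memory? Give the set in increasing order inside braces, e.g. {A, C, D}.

{0, 6, 8, 9}

7 → fault, frames [7]
8 → fault, frames [7, 8]
0 → fault, frames [7, 8, 0]
9 → fault, frames [7, 8, 0, 9]
3 → fault, evict 7, frames [8, 0, 9, 3]
6 → fault, evict 8, frames [0, 9, 3, 6]
0 → hit
8 → fault, evict 0, frames [9, 3, 6, 8]
6 → hit
8 → hit
9 → hit
0 → fault, evict 9, frames [3, 6, 8, 0]
9 → fault, evict 3, frames [6, 8, 0, 9]
0 → hit
9 → hit
8 → hit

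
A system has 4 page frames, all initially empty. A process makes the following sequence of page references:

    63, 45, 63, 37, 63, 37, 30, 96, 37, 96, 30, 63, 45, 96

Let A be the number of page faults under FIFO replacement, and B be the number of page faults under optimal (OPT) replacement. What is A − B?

Under FIFO: F F . F . . F F . . . F F . → 7 faults.
Under OPT: F F . F . . F F . . . . F . → 6 faults.
A − B = 7 − 6 = 1.

1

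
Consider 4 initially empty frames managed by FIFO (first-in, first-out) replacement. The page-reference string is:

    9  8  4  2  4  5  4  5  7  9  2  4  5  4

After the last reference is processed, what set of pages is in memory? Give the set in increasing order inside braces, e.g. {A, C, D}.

9: fault, frames (9)
8: fault, frames (9 8)
4: fault, frames (9 8 4)
2: fault, frames (9 8 4 2)
4: hit
5: fault, evict 9, frames (8 4 2 5)
4: hit
5: hit
7: fault, evict 8, frames (4 2 5 7)
9: fault, evict 4, frames (2 5 7 9)
2: hit
4: fault, evict 2, frames (5 7 9 4)
5: hit
4: hit

{4, 5, 7, 9}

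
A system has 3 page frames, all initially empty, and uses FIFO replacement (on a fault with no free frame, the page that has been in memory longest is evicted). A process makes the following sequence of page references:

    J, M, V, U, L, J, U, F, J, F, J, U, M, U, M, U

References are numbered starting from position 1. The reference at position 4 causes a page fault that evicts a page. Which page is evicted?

pos 1: J -> miss, frames [J]
pos 2: M -> miss, frames [J, M]
pos 3: V -> miss, frames [J, M, V]
pos 4: U -> miss, evict J, frames [M, V, U]
At position 4, page J is evicted.

J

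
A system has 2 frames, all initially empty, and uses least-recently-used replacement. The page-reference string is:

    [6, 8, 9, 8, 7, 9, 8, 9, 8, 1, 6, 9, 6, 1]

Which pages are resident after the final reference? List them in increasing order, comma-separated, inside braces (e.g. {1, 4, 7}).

{1, 6}

6 → fault, frames [6]
8 → fault, frames [6, 8]
9 → fault, evict 6, frames [8, 9]
8 → hit
7 → fault, evict 9, frames [8, 7]
9 → fault, evict 8, frames [7, 9]
8 → fault, evict 7, frames [9, 8]
9 → hit
8 → hit
1 → fault, evict 9, frames [8, 1]
6 → fault, evict 8, frames [1, 6]
9 → fault, evict 1, frames [6, 9]
6 → hit
1 → fault, evict 9, frames [6, 1]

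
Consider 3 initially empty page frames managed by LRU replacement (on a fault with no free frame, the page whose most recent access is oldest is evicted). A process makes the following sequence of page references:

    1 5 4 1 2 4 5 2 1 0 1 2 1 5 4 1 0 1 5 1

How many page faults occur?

11

1 -> fault, frames [1]
5 -> fault, frames [1, 5]
4 -> fault, frames [1, 5, 4]
1 -> hit
2 -> fault, evict 5, frames [4, 1, 2]
4 -> hit
5 -> fault, evict 1, frames [2, 4, 5]
2 -> hit
1 -> fault, evict 4, frames [5, 2, 1]
0 -> fault, evict 5, frames [2, 1, 0]
1 -> hit
2 -> hit
1 -> hit
5 -> fault, evict 0, frames [2, 1, 5]
4 -> fault, evict 2, frames [1, 5, 4]
1 -> hit
0 -> fault, evict 5, frames [4, 1, 0]
1 -> hit
5 -> fault, evict 4, frames [0, 1, 5]
1 -> hit
Page faults: 11.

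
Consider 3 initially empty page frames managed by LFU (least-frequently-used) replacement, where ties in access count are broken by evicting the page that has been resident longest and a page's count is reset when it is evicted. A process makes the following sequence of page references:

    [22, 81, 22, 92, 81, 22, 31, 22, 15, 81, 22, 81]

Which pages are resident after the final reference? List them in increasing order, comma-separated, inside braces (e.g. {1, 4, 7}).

22 -> fault, frames [22]
81 -> fault, frames [22, 81]
22 -> hit
92 -> fault, frames [22, 81, 92]
81 -> hit
22 -> hit
31 -> fault, evict 92, frames [22, 81, 31]
22 -> hit
15 -> fault, evict 31, frames [22, 81, 15]
81 -> hit
22 -> hit
81 -> hit

{15, 22, 81}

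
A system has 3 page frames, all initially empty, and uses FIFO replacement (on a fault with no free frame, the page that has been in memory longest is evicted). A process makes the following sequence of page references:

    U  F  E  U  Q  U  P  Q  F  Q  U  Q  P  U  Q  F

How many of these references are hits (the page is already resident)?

U: fault, frames [U]
F: fault, frames [U, F]
E: fault, frames [U, F, E]
U: hit
Q: fault, evict U, frames [F, E, Q]
U: fault, evict F, frames [E, Q, U]
P: fault, evict E, frames [Q, U, P]
Q: hit
F: fault, evict Q, frames [U, P, F]
Q: fault, evict U, frames [P, F, Q]
U: fault, evict P, frames [F, Q, U]
Q: hit
P: fault, evict F, frames [Q, U, P]
U: hit
Q: hit
F: fault, evict Q, frames [U, P, F]
Hits: 5.

5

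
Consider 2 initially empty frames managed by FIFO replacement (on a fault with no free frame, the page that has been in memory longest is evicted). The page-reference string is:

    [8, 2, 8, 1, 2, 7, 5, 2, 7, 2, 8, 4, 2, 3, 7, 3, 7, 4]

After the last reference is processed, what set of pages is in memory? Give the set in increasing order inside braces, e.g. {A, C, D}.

{4, 7}

8 → fault, frames [8]
2 → fault, frames [8, 2]
8 → hit
1 → fault, evict 8, frames [2, 1]
2 → hit
7 → fault, evict 2, frames [1, 7]
5 → fault, evict 1, frames [7, 5]
2 → fault, evict 7, frames [5, 2]
7 → fault, evict 5, frames [2, 7]
2 → hit
8 → fault, evict 2, frames [7, 8]
4 → fault, evict 7, frames [8, 4]
2 → fault, evict 8, frames [4, 2]
3 → fault, evict 4, frames [2, 3]
7 → fault, evict 2, frames [3, 7]
3 → hit
7 → hit
4 → fault, evict 3, frames [7, 4]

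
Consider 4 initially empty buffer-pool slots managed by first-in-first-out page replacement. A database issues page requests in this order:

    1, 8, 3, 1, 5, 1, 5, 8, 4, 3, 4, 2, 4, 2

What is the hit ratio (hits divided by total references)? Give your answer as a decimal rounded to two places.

1 -> fault, frames (1)
8 -> fault, frames (1 8)
3 -> fault, frames (1 8 3)
1 -> hit
5 -> fault, frames (1 8 3 5)
1 -> hit
5 -> hit
8 -> hit
4 -> fault, evict 1, frames (8 3 5 4)
3 -> hit
4 -> hit
2 -> fault, evict 8, frames (3 5 4 2)
4 -> hit
2 -> hit
Hits: 8 of 14 references → 8/14 = 0.5714.

0.57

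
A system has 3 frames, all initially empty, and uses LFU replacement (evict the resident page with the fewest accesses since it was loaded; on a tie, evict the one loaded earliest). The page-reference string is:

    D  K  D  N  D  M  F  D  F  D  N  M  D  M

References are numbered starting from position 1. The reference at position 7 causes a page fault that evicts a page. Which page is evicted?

pos 1: D -> fault, frames {D}
pos 2: K -> fault, frames {D,K}
pos 3: D -> hit
pos 4: N -> fault, frames {D,K,N}
pos 5: D -> hit
pos 6: M -> fault, evict K, frames {D,N,M}
pos 7: F -> fault, evict N, frames {D,M,F}
At position 7, page N is evicted.

N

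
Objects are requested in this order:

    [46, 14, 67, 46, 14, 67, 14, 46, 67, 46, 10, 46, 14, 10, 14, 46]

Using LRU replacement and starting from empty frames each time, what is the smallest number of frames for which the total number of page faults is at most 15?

2

f=1: 16 faults
f=2: 12 faults
f=3: 5 faults
f=4: 4 faults
Smallest f with faults ≤ 15 is 2.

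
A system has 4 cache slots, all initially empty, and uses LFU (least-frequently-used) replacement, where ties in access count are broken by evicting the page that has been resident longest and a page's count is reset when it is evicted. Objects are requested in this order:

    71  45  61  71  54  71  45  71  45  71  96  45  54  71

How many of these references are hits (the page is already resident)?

9

71 -> fault, frames (71)
45 -> fault, frames (71 45)
61 -> fault, frames (71 45 61)
71 -> hit
54 -> fault, frames (71 45 61 54)
71 -> hit
45 -> hit
71 -> hit
45 -> hit
71 -> hit
96 -> fault, evict 61, frames (71 45 54 96)
45 -> hit
54 -> hit
71 -> hit
Hits: 9.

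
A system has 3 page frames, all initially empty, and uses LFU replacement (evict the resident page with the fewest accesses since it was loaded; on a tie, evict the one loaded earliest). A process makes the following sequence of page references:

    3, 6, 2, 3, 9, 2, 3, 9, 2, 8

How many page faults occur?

3 → fault, frames (3)
6 → fault, frames (3 6)
2 → fault, frames (3 6 2)
3 → hit
9 → fault, evict 6, frames (3 2 9)
2 → hit
3 → hit
9 → hit
2 → hit
8 → fault, evict 9, frames (3 2 8)
Page faults: 5.

5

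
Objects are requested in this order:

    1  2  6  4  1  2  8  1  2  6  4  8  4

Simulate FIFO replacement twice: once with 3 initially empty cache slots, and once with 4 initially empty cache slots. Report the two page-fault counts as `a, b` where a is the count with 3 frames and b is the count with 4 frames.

9, 10

3 frames: F F F F F F F . . F F . . → 9 faults.
4 frames: F F F F . . F F F F F F . → 10 faults.
10 > 9: adding a frame increased faults — Belady's anomaly.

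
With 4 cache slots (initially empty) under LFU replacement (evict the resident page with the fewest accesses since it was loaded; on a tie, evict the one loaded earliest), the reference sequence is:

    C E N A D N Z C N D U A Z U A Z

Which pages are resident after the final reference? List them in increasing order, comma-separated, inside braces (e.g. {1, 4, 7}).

C -> miss, frames [C]
E -> miss, frames [C, E]
N -> miss, frames [C, E, N]
A -> miss, frames [C, E, N, A]
D -> miss, evict C, frames [E, N, A, D]
N -> hit
Z -> miss, evict E, frames [N, A, D, Z]
C -> miss, evict A, frames [N, D, Z, C]
N -> hit
D -> hit
U -> miss, evict Z, frames [N, D, C, U]
A -> miss, evict C, frames [N, D, U, A]
Z -> miss, evict U, frames [N, D, A, Z]
U -> miss, evict A, frames [N, D, Z, U]
A -> miss, evict Z, frames [N, D, U, A]
Z -> miss, evict U, frames [N, D, A, Z]

{A, D, N, Z}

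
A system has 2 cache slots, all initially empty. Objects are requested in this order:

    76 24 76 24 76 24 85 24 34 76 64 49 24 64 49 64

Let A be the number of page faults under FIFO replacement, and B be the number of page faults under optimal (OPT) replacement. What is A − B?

Under FIFO: F F . . . . F . F F F F F F F . → 10 faults.
Under OPT: F F . . . . F . F F F F . F . . → 8 faults.
A − B = 10 − 8 = 2.

2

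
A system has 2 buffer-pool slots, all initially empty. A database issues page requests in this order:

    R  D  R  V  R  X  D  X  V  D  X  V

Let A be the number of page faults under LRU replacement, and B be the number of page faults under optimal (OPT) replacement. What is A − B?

2

Under LRU: F F . F . F F . F F F F → 9 faults.
Under OPT: F F . F . F F . F . F . → 7 faults.
A − B = 9 − 7 = 2.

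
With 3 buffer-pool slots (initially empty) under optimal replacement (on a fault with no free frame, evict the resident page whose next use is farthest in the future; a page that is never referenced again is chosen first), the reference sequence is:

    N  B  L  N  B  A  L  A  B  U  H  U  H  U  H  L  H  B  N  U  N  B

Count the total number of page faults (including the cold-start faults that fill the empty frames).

8

N: fault, frames [N]
B: fault, frames [N, B]
L: fault, frames [N, B, L]
N: hit
B: hit
A: fault, evict N, frames [B, L, A]
L: hit
A: hit
B: hit
U: fault, evict A, frames [B, L, U]
H: fault, evict B, frames [L, U, H]
U: hit
H: hit
U: hit
H: hit
L: hit
H: hit
B: fault, evict H, frames [L, U, B]
N: fault, evict L, frames [U, B, N]
U: hit
N: hit
B: hit
Page faults: 8.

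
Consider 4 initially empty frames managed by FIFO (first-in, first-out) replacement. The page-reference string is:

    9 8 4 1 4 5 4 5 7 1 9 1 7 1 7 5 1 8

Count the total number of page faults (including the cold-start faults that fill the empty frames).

8

9 -> fault, frames (9)
8 -> fault, frames (9 8)
4 -> fault, frames (9 8 4)
1 -> fault, frames (9 8 4 1)
4 -> hit
5 -> fault, evict 9, frames (8 4 1 5)
4 -> hit
5 -> hit
7 -> fault, evict 8, frames (4 1 5 7)
1 -> hit
9 -> fault, evict 4, frames (1 5 7 9)
1 -> hit
7 -> hit
1 -> hit
7 -> hit
5 -> hit
1 -> hit
8 -> fault, evict 1, frames (5 7 9 8)
Page faults: 8.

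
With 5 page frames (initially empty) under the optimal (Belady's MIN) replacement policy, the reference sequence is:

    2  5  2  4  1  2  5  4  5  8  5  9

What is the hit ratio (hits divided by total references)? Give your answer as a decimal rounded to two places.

0.50

2: miss, frames [2]
5: miss, frames [2, 5]
2: hit
4: miss, frames [2, 5, 4]
1: miss, frames [2, 5, 4, 1]
2: hit
5: hit
4: hit
5: hit
8: miss, frames [2, 5, 4, 1, 8]
5: hit
9: miss, evict 8, frames [2, 5, 4, 1, 9]
Hits: 6 of 12 references → 6/12 = 0.5000.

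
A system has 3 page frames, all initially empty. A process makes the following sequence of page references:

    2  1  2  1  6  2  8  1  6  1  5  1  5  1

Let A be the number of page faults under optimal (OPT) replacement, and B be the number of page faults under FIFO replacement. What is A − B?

Under OPT: F F . . F . F . . . F . . . → 5 faults.
Under FIFO: F F . . F . F . . . F F . . → 6 faults.
A − B = 5 − 6 = -1.

-1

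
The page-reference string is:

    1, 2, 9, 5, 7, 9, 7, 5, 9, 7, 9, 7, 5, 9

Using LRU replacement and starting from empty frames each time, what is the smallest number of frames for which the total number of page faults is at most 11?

2

f=1: 14 faults
f=2: 11 faults
f=3: 5 faults
f=4: 5 faults
f=5: 5 faults
Smallest f with faults ≤ 11 is 2.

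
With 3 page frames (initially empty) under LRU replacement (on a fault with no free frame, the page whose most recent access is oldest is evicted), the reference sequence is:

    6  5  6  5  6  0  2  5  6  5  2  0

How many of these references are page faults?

6 -> fault, frames (6)
5 -> fault, frames (6 5)
6 -> hit
5 -> hit
6 -> hit
0 -> fault, frames (5 6 0)
2 -> fault, evict 5, frames (6 0 2)
5 -> fault, evict 6, frames (0 2 5)
6 -> fault, evict 0, frames (2 5 6)
5 -> hit
2 -> hit
0 -> fault, evict 6, frames (5 2 0)
Page faults: 7.

7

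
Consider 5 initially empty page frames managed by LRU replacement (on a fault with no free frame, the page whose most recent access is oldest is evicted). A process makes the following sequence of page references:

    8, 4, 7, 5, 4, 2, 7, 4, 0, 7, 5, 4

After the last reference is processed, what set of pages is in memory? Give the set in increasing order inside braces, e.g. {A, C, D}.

{0, 2, 4, 5, 7}

8 -> fault, frames [8]
4 -> fault, frames [8, 4]
7 -> fault, frames [8, 4, 7]
5 -> fault, frames [8, 4, 7, 5]
4 -> hit
2 -> fault, frames [8, 7, 5, 4, 2]
7 -> hit
4 -> hit
0 -> fault, evict 8, frames [5, 2, 7, 4, 0]
7 -> hit
5 -> hit
4 -> hit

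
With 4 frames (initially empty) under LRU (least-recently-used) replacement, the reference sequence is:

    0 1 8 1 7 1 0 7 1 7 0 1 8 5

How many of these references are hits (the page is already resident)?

0: fault, frames [0]
1: fault, frames [0, 1]
8: fault, frames [0, 1, 8]
1: hit
7: fault, frames [0, 8, 1, 7]
1: hit
0: hit
7: hit
1: hit
7: hit
0: hit
1: hit
8: hit
5: fault, evict 7, frames [0, 1, 8, 5]
Hits: 9.

9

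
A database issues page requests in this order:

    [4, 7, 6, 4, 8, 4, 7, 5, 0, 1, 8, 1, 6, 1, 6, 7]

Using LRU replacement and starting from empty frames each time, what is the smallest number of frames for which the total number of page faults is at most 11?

f=1: 16 faults
f=2: 12 faults
f=3: 11 faults
f=4: 10 faults
f=5: 10 faults
f=6: 8 faults
f=7: 7 faults
Smallest f with faults ≤ 11 is 3.

3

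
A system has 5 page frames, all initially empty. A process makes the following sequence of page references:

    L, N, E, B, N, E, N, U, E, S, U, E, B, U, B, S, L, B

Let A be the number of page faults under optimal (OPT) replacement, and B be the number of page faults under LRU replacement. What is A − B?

-1

Under OPT: F F F F . . . F . F . . . . . . . . → 6 faults.
Under LRU: F F F F . . . F . F . . . . . . F . → 7 faults.
A − B = 6 − 7 = -1.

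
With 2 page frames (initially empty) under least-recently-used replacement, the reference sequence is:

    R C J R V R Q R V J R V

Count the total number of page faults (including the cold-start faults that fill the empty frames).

R -> miss, frames [R]
C -> miss, frames [R, C]
J -> miss, evict R, frames [C, J]
R -> miss, evict C, frames [J, R]
V -> miss, evict J, frames [R, V]
R -> hit
Q -> miss, evict V, frames [R, Q]
R -> hit
V -> miss, evict Q, frames [R, V]
J -> miss, evict R, frames [V, J]
R -> miss, evict V, frames [J, R]
V -> miss, evict J, frames [R, V]
Page faults: 10.

10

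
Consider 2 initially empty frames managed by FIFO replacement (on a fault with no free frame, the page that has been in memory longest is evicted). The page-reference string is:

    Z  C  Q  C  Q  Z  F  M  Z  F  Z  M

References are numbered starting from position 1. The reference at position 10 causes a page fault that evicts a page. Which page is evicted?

M

pos 1: Z → miss, frames {Z}
pos 2: C → miss, frames {Z,C}
pos 3: Q → miss, evict Z, frames {C,Q}
pos 4: C → hit
pos 5: Q → hit
pos 6: Z → miss, evict C, frames {Q,Z}
pos 7: F → miss, evict Q, frames {Z,F}
pos 8: M → miss, evict Z, frames {F,M}
pos 9: Z → miss, evict F, frames {M,Z}
pos 10: F → miss, evict M, frames {Z,F}
At position 10, page M is evicted.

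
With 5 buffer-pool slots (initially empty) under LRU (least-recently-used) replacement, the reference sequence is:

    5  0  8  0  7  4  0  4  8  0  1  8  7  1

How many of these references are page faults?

6

5 -> miss, frames [5]
0 -> miss, frames [5, 0]
8 -> miss, frames [5, 0, 8]
0 -> hit
7 -> miss, frames [5, 8, 0, 7]
4 -> miss, frames [5, 8, 0, 7, 4]
0 -> hit
4 -> hit
8 -> hit
0 -> hit
1 -> miss, evict 5, frames [7, 4, 8, 0, 1]
8 -> hit
7 -> hit
1 -> hit
Page faults: 6.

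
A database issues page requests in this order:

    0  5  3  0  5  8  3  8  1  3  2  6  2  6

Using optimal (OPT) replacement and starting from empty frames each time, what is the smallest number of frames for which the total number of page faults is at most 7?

f=1: 14 faults
f=2: 8 faults
f=3: 7 faults
f=4: 7 faults
f=5: 7 faults
f=6: 7 faults
f=7: 7 faults
Smallest f with faults ≤ 7 is 3.

3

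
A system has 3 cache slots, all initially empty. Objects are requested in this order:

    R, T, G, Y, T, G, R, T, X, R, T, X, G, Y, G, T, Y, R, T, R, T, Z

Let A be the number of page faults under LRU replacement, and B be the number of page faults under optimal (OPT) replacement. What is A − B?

1

Under LRU: F F F F . . F . F . . . F F . F . F . . . F → 11 faults.
Under OPT: F F F F . . F . F . . . F F . . . F . . . F → 10 faults.
A − B = 11 − 10 = 1.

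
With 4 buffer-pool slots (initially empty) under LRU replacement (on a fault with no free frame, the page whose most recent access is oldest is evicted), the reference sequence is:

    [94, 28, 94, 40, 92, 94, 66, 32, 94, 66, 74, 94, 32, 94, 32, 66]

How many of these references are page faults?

7

94: miss, frames {94}
28: miss, frames {94,28}
94: hit
40: miss, frames {28,94,40}
92: miss, frames {28,94,40,92}
94: hit
66: miss, evict 28, frames {40,92,94,66}
32: miss, evict 40, frames {92,94,66,32}
94: hit
66: hit
74: miss, evict 92, frames {32,94,66,74}
94: hit
32: hit
94: hit
32: hit
66: hit
Page faults: 7.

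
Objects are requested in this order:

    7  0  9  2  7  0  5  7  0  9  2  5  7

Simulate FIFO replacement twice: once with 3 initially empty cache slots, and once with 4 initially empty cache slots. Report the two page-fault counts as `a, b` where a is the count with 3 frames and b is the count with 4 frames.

3 frames: F F F F F F F . . F F . F → 10 faults.
4 frames: F F F F . . F F F F F F F → 11 faults.
11 > 10: adding a frame increased faults — Belady's anomaly.

10, 11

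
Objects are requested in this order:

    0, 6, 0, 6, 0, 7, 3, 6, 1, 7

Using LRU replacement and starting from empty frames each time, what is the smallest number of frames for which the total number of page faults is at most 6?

4

f=1: 10 faults
f=2: 7 faults
f=3: 7 faults
f=4: 5 faults
f=5: 5 faults
Smallest f with faults ≤ 6 is 4.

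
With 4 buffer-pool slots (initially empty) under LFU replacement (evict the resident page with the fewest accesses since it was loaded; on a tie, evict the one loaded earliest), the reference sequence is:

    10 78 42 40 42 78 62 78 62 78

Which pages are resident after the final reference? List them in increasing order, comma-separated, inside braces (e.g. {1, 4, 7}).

{40, 42, 62, 78}

10: miss, frames {10}
78: miss, frames {10,78}
42: miss, frames {10,78,42}
40: miss, frames {10,78,42,40}
42: hit
78: hit
62: miss, evict 10, frames {78,42,40,62}
78: hit
62: hit
78: hit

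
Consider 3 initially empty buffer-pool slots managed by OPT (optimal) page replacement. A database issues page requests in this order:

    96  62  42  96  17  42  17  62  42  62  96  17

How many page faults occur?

96: miss, frames {96}
62: miss, frames {96,62}
42: miss, frames {96,62,42}
96: hit
17: miss, evict 96, frames {62,42,17}
42: hit
17: hit
62: hit
42: hit
62: hit
96: miss, evict 42, frames {62,17,96}
17: hit
Page faults: 5.

5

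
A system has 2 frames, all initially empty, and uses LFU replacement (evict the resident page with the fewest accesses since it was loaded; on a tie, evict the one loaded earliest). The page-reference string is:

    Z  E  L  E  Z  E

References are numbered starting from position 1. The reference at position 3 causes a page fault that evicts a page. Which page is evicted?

pos 1: Z → miss, frames (Z)
pos 2: E → miss, frames (Z E)
pos 3: L → miss, evict Z, frames (E L)
At position 3, page Z is evicted.

Z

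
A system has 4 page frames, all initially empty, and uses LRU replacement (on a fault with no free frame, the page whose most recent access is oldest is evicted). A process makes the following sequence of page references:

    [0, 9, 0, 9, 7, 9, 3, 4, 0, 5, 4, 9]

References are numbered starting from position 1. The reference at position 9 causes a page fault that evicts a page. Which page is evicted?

7

pos 1: 0: fault, frames (0)
pos 2: 9: fault, frames (0 9)
pos 3: 0: hit
pos 4: 9: hit
pos 5: 7: fault, frames (0 9 7)
pos 6: 9: hit
pos 7: 3: fault, frames (0 7 9 3)
pos 8: 4: fault, evict 0, frames (7 9 3 4)
pos 9: 0: fault, evict 7, frames (9 3 4 0)
At position 9, page 7 is evicted.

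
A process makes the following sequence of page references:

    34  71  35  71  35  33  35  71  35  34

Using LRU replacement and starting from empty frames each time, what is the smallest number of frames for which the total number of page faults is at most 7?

f=1: 10 faults
f=2: 6 faults
f=3: 5 faults
f=4: 4 faults
Smallest f with faults ≤ 7 is 2.

2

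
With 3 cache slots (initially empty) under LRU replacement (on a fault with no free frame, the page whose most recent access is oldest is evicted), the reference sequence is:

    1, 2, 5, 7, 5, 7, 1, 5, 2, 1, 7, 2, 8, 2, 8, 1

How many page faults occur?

9

1: miss, frames (1)
2: miss, frames (1 2)
5: miss, frames (1 2 5)
7: miss, evict 1, frames (2 5 7)
5: hit
7: hit
1: miss, evict 2, frames (5 7 1)
5: hit
2: miss, evict 7, frames (1 5 2)
1: hit
7: miss, evict 5, frames (2 1 7)
2: hit
8: miss, evict 1, frames (7 2 8)
2: hit
8: hit
1: miss, evict 7, frames (2 8 1)
Page faults: 9.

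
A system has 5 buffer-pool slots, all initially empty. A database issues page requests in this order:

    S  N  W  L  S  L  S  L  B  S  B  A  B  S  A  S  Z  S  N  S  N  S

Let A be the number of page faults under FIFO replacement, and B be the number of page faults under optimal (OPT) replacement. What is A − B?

2

Under FIFO: F F F F . . . . F . . F . F . . F . F . . . → 9 faults.
Under OPT: F F F F . . . . F . . F . . . . F . . . . . → 7 faults.
A − B = 9 − 7 = 2.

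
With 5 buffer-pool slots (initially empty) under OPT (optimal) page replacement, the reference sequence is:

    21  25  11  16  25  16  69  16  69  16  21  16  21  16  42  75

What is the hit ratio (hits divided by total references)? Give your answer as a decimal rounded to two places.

0.56

21: miss, frames [21]
25: miss, frames [21, 25]
11: miss, frames [21, 25, 11]
16: miss, frames [21, 25, 11, 16]
25: hit
16: hit
69: miss, frames [21, 25, 11, 16, 69]
16: hit
69: hit
16: hit
21: hit
16: hit
21: hit
16: hit
42: miss, evict 69, frames [21, 25, 11, 16, 42]
75: miss, evict 42, frames [21, 25, 11, 16, 75]
Hits: 9 of 16 references → 9/16 = 0.5625.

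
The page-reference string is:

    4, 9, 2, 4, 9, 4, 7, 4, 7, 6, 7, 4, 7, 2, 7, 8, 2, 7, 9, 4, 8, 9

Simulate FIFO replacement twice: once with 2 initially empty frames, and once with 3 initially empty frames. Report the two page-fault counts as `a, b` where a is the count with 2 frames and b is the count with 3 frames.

2 frames: F F F F F . F F . F F F . F F F F F F F F F → 19 faults.
3 frames: F F F . . . F F . F . . . F F F . . F F . . → 11 faults.
11 < 19: adding a frame reduced faults, as is typical.

19, 11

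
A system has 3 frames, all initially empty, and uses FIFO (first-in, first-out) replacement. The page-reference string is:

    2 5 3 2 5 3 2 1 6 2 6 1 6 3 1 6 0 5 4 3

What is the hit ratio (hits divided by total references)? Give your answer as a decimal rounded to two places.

2 → miss, frames {2}
5 → miss, frames {2,5}
3 → miss, frames {2,5,3}
2 → hit
5 → hit
3 → hit
2 → hit
1 → miss, evict 2, frames {5,3,1}
6 → miss, evict 5, frames {3,1,6}
2 → miss, evict 3, frames {1,6,2}
6 → hit
1 → hit
6 → hit
3 → miss, evict 1, frames {6,2,3}
1 → miss, evict 6, frames {2,3,1}
6 → miss, evict 2, frames {3,1,6}
0 → miss, evict 3, frames {1,6,0}
5 → miss, evict 1, frames {6,0,5}
4 → miss, evict 6, frames {0,5,4}
3 → miss, evict 0, frames {5,4,3}
Hits: 7 of 20 references → 7/20 = 0.3500.

0.35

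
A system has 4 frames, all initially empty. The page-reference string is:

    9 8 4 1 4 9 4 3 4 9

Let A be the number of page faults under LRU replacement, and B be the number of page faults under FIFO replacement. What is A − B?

-1

Under LRU: F F F F . . . F . . → 5 faults.
Under FIFO: F F F F . . . F . F → 6 faults.
A − B = 5 − 6 = -1.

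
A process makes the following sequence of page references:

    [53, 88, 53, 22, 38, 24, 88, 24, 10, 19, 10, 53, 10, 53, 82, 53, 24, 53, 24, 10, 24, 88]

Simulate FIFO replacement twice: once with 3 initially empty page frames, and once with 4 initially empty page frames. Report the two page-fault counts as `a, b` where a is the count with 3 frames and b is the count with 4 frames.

3 frames: F F . F F F F . F F . F . . F . F . . F . F → 13 faults.
4 frames: F F . F F F . . F F . F . . F . F . . F . F → 12 faults.
12 < 13: adding a frame reduced faults, as is typical.

13, 12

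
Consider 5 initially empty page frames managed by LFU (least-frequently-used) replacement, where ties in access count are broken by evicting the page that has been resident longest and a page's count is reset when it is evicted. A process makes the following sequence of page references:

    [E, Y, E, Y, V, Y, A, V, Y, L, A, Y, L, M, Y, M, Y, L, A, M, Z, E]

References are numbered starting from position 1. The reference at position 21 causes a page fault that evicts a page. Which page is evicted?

V

pos 1: E -> miss, frames {E}
pos 2: Y -> miss, frames {E,Y}
pos 3: E -> hit
pos 4: Y -> hit
pos 5: V -> miss, frames {E,Y,V}
pos 6: Y -> hit
pos 7: A -> miss, frames {E,Y,V,A}
pos 8: V -> hit
pos 9: Y -> hit
pos 10: L -> miss, frames {E,Y,V,A,L}
pos 11: A -> hit
pos 12: Y -> hit
pos 13: L -> hit
pos 14: M -> miss, evict E, frames {Y,V,A,L,M}
pos 15: Y -> hit
pos 16: M -> hit
pos 17: Y -> hit
pos 18: L -> hit
pos 19: A -> hit
pos 20: M -> hit
pos 21: Z -> miss, evict V, frames {Y,A,L,M,Z}
At position 21, page V is evicted.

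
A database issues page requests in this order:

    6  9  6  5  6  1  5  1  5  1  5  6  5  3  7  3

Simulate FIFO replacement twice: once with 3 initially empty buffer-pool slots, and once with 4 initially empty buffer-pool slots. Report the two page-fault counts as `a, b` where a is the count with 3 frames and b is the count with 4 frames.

3 frames: F F . F . F . . . . . F . F F . → 7 faults.
4 frames: F F . F . F . . . . . . . F F . → 6 faults.
6 < 7: adding a frame reduced faults, as is typical.

7, 6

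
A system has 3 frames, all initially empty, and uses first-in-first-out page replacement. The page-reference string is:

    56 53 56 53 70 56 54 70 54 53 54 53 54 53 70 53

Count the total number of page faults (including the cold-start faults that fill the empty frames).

4

56 -> miss, frames {56}
53 -> miss, frames {56,53}
56 -> hit
53 -> hit
70 -> miss, frames {56,53,70}
56 -> hit
54 -> miss, evict 56, frames {53,70,54}
70 -> hit
54 -> hit
53 -> hit
54 -> hit
53 -> hit
54 -> hit
53 -> hit
70 -> hit
53 -> hit
Page faults: 4.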